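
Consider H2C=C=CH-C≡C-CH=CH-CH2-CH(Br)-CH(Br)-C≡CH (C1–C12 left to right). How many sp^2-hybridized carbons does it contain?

4

C1: sp2 ✓
C2: sp
C3: sp2 ✓
C4: sp
C5: sp
C6: sp2 ✓
C7: sp2 ✓
C8: sp3
C9: sp3
C10: sp3
C11: sp
C12: sp
C1, C3, C6, C7 → 4 sp2 carbons.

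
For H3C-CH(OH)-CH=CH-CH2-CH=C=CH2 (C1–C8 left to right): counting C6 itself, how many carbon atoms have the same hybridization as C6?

4

C6 is sp2 (one π bond).
C1: sp3
C2: sp3
C3: sp2 ✓
C4: sp2 ✓
C5: sp3
C6: sp2 ✓
C7: sp
C8: sp2 ✓
4 carbons are sp2.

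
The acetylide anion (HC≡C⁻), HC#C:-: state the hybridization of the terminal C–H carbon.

sp

The terminal C–H carbon has 2 σ bonds, plus two π bonds: steric number 2 → sp.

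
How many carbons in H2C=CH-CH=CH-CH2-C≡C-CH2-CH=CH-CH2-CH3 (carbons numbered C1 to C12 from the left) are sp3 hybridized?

C1: sp2
C2: sp2
C3: sp2
C4: sp2
C5: sp3 ✓
C6: sp
C7: sp
C8: sp3 ✓
C9: sp2
C10: sp2
C11: sp3 ✓
C12: sp3 ✓
C5, C8, C11, C12 → 4 sp3 carbons.

4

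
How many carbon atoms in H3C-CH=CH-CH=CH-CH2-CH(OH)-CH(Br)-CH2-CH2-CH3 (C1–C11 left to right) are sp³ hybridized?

C1: sp3 ✓
C2: sp2
C3: sp2
C4: sp2
C5: sp2
C6: sp3 ✓
C7: sp3 ✓
C8: sp3 ✓
C9: sp3 ✓
C10: sp3 ✓
C11: sp3 ✓
C1, C6, C7, C8, C9, C10, C11 → 7 sp3 carbons.

7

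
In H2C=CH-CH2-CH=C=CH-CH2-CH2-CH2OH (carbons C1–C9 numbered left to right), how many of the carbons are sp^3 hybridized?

4

C1: sp2
C2: sp2
C3: sp3 ✓
C4: sp2
C5: sp
C6: sp2
C7: sp3 ✓
C8: sp3 ✓
C9: sp3 ✓
C3, C7, C8, C9 → 4 sp3 carbons.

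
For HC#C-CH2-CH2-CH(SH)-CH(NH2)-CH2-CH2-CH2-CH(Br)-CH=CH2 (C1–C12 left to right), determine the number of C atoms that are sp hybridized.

C1: sp ✓
C2: sp ✓
C3: sp3
C4: sp3
C5: sp3
C6: sp3
C7: sp3
C8: sp3
C9: sp3
C10: sp3
C11: sp2
C12: sp2
C1, C2 → 2 sp carbons.

2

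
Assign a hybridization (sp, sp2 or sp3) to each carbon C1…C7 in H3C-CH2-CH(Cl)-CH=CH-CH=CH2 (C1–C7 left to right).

C1 sp3, C2 sp3, C3 sp3, C4 sp2, C5 sp2, C6 sp2, C7 sp2

C1: 4 σ bonds; 4 regions of electron density → sp3.
C2 has 4 σ bonds: steric number 4 → sp3.
C3 has 4 σ bonds: steric number 4 → sp3.
C4 (3 σ bonds, plus one π bond) has steric number 3: sp2.
C5: 3 σ bonds, plus one π bond; 3 regions of electron density → sp2.
C6: 3 σ bonds, plus one π bond; 3 regions of electron density → sp2.
C7: 3 σ bonds, plus one π bond; 3 regions of electron density → sp2.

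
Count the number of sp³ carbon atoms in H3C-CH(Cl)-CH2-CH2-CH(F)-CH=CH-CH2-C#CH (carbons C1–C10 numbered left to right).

6

C1: sp3 ✓
C2: sp3 ✓
C3: sp3 ✓
C4: sp3 ✓
C5: sp3 ✓
C6: sp2
C7: sp2
C8: sp3 ✓
C9: sp
C10: sp
C1, C2, C3, C4, C5, C8 → 6 sp3 carbons.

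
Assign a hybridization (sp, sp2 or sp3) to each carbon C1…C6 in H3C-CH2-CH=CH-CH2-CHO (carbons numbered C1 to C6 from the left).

C1 sp3, C2 sp3, C3 sp2, C4 sp2, C5 sp3, C6 sp2

C1: 4 σ bonds; 4 regions of electron density → sp3.
C2 (4 σ bonds) has steric number 4: sp3.
C3: 3 σ bonds, plus one π bond; 3 regions of electron density → sp2.
C4 — 3 σ bonds, plus one π bond. Steric number 3, so sp2.
C5 carries 4 σ bonds, giving a steric number of 4, so it is sp3.
C6: 3 σ bonds, plus one π bond; 3 regions of electron density → sp2.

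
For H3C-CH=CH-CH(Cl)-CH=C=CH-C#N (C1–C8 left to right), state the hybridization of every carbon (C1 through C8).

C1: 4 σ bonds — 4 electron domains, sp3.
C2 — 3 σ bonds, plus one π bond. Steric number 3, so sp2.
C3 — 3 σ bonds, plus one π bond. Steric number 3, so sp2.
C4 — 4 σ bonds. Steric number 4, so sp3.
C5 — 3 σ bonds, plus one π bond. Steric number 3, so sp2.
C6: 2 σ bonds, plus two π bonds; 2 regions of electron density → sp.
C7: 3 σ bonds, plus one π bond; 3 regions of electron density → sp2.
C8 carries 2 σ bonds, plus two π bonds, giving a steric number of 2, so it is sp.

C1 sp3, C2 sp2, C3 sp2, C4 sp3, C5 sp2, C6 sp, C7 sp2, C8 sp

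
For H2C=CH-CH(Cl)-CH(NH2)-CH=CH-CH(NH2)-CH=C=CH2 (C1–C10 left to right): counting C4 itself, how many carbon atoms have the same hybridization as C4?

3

C4 is sp3 (only σ bonds).
C1: sp2
C2: sp2
C3: sp3 ✓
C4: sp3 ✓
C5: sp2
C6: sp2
C7: sp3 ✓
C8: sp2
C9: sp
C10: sp2
3 carbons are sp3.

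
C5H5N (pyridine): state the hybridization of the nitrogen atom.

N has two σ bonds and one lone pair in the ring plane (steric number 3 → sp2); its p orbital contributes one electron to the aromatic π system via the C=N double bond.

sp²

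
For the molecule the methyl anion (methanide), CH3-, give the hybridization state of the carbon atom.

sp^3

Three σ bonds + one lone pair = steric number 4 → sp3, pyramidal.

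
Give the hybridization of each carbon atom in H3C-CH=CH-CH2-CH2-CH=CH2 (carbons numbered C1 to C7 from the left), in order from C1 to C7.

C1: 4 σ bonds — 4 electron domains, sp3.
C2: 3 σ bonds, plus one π bond — 3 electron domains, sp2.
C3 (3 σ bonds, plus one π bond) has steric number 3: sp2.
C4 is sp3: 4 σ bonds, 4 electron-density regions.
C5 has 4 σ bonds: steric number 4 → sp3.
C6 — 3 σ bonds, plus one π bond. Steric number 3, so sp2.
C7 (3 σ bonds, plus one π bond) has steric number 3: sp2.

C1 sp3, C2 sp2, C3 sp2, C4 sp3, C5 sp3, C6 sp2, C7 sp2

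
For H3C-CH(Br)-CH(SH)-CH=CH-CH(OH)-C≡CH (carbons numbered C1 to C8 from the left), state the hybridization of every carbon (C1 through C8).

C1 carries 4 σ bonds, giving a steric number of 4, so it is sp3.
C2: 4 σ bonds; 4 regions of electron density → sp3.
C3 — 4 σ bonds. Steric number 4, so sp3.
C4 — 3 σ bonds, plus one π bond. Steric number 3, so sp2.
C5: 3 σ bonds, plus one π bond; 3 regions of electron density → sp2.
C6: 4 σ bonds — 4 electron domains, sp3.
C7: 2 σ bonds, plus two π bonds — 2 electron domains, sp.
C8 carries 2 σ bonds, plus two π bonds, giving a steric number of 2, so it is sp.

C1 sp3, C2 sp3, C3 sp3, C4 sp2, C5 sp2, C6 sp3, C7 sp, C8 sp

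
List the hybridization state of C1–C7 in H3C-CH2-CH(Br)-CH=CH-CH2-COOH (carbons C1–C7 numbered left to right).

C1 (4 σ bonds) has steric number 4: sp3.
C2 (4 σ bonds) has steric number 4: sp3.
C3 is sp3: 4 σ bonds, 4 electron-density regions.
C4: 3 σ bonds, plus one π bond; 3 regions of electron density → sp2.
C5 has 3 σ bonds, plus one π bond: steric number 3 → sp2.
C6 carries 4 σ bonds, giving a steric number of 4, so it is sp3.
C7 carries 3 σ bonds, plus one π bond, giving a steric number of 3, so it is sp2.

C1 sp3, C2 sp3, C3 sp3, C4 sp2, C5 sp2, C6 sp3, C7 sp2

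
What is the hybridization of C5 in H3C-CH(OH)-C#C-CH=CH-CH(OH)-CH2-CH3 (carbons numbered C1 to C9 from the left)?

sp^2

C5: 3 σ bonds, plus one π bond; 3 regions of electron density → sp2.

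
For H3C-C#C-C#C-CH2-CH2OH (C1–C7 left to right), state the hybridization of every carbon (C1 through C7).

C1: 4 σ bonds — 4 electron domains, sp3.
C2 — 2 σ bonds, plus two π bonds. Steric number 2, so sp.
C3 (2 σ bonds, plus two π bonds) has steric number 2: sp.
C4: 2 σ bonds, plus two π bonds; 2 regions of electron density → sp.
C5 (2 σ bonds, plus two π bonds) has steric number 2: sp.
C6 (4 σ bonds) has steric number 4: sp3.
C7 carries 4 σ bonds, giving a steric number of 4, so it is sp3.

C1 sp3, C2 sp, C3 sp, C4 sp, C5 sp, C6 sp3, C7 sp3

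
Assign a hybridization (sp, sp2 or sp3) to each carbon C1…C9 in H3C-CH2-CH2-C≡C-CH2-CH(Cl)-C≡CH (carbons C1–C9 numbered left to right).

C1 sp3, C2 sp3, C3 sp3, C4 sp, C5 sp, C6 sp3, C7 sp3, C8 sp, C9 sp

C1 is sp3: 4 σ bonds, 4 electron-density regions.
C2 — 4 σ bonds. Steric number 4, so sp3.
C3 — 4 σ bonds. Steric number 4, so sp3.
C4 has 2 σ bonds, plus two π bonds: steric number 2 → sp.
C5: 2 σ bonds, plus two π bonds; 2 regions of electron density → sp.
C6 is sp3: 4 σ bonds, 4 electron-density regions.
C7 has 4 σ bonds: steric number 4 → sp3.
C8 (2 σ bonds, plus two π bonds) has steric number 2: sp.
C9 carries 2 σ bonds, plus two π bonds, giving a steric number of 2, so it is sp.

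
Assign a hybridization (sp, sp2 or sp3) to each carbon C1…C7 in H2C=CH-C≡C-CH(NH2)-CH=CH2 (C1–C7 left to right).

C1 sp2, C2 sp2, C3 sp, C4 sp, C5 sp3, C6 sp2, C7 sp2

C1 — 3 σ bonds, plus one π bond. Steric number 3, so sp2.
C2 carries 3 σ bonds, plus one π bond, giving a steric number of 3, so it is sp2.
C3: 2 σ bonds, plus two π bonds; 2 regions of electron density → sp.
C4 has 2 σ bonds, plus two π bonds: steric number 2 → sp.
C5 carries 4 σ bonds, giving a steric number of 4, so it is sp3.
C6 has 3 σ bonds, plus one π bond: steric number 3 → sp2.
C7: 3 σ bonds, plus one π bond; 3 regions of electron density → sp2.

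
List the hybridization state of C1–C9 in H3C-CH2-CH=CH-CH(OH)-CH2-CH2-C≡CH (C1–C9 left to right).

C1 sp3, C2 sp3, C3 sp2, C4 sp2, C5 sp3, C6 sp3, C7 sp3, C8 sp, C9 sp

C1: 4 σ bonds; 4 regions of electron density → sp3.
C2 carries 4 σ bonds, giving a steric number of 4, so it is sp3.
C3: 3 σ bonds, plus one π bond — 3 electron domains, sp2.
C4: 3 σ bonds, plus one π bond — 3 electron domains, sp2.
C5 (4 σ bonds) has steric number 4: sp3.
C6: 4 σ bonds — 4 electron domains, sp3.
C7 (4 σ bonds) has steric number 4: sp3.
C8 — 2 σ bonds, plus two π bonds. Steric number 2, so sp.
C9: 2 σ bonds, plus two π bonds — 2 electron domains, sp.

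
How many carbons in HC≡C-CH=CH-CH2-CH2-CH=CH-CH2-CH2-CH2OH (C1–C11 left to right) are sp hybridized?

C1: sp ✓
C2: sp ✓
C3: sp2
C4: sp2
C5: sp3
C6: sp3
C7: sp2
C8: sp2
C9: sp3
C10: sp3
C11: sp3
C1, C2 → 2 sp carbons.

2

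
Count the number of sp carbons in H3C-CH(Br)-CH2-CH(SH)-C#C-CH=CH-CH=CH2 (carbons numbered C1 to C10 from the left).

C1: sp3
C2: sp3
C3: sp3
C4: sp3
C5: sp ✓
C6: sp ✓
C7: sp2
C8: sp2
C9: sp2
C10: sp2
C5, C6 → 2 sp carbons.

2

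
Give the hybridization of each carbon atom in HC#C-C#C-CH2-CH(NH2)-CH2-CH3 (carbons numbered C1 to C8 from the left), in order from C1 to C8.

C1 has 2 σ bonds, plus two π bonds: steric number 2 → sp.
C2 has 2 σ bonds, plus two π bonds: steric number 2 → sp.
C3: 2 σ bonds, plus two π bonds; 2 regions of electron density → sp.
C4: 2 σ bonds, plus two π bonds — 2 electron domains, sp.
C5: 4 σ bonds — 4 electron domains, sp3.
C6: 4 σ bonds; 4 regions of electron density → sp3.
C7 is sp3: 4 σ bonds, 4 electron-density regions.
C8 is sp3: 4 σ bonds, 4 electron-density regions.

C1 sp, C2 sp, C3 sp, C4 sp, C5 sp3, C6 sp3, C7 sp3, C8 sp3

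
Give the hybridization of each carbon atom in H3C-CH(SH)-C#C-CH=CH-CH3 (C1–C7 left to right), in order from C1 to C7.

C1 has 4 σ bonds: steric number 4 → sp3.
C2 carries 4 σ bonds, giving a steric number of 4, so it is sp3.
C3 is sp: 2 σ bonds, plus two π bonds, 2 electron-density regions.
C4 carries 2 σ bonds, plus two π bonds, giving a steric number of 2, so it is sp.
C5 is sp2: 3 σ bonds, plus one π bond, 3 electron-density regions.
C6 (3 σ bonds, plus one π bond) has steric number 3: sp2.
C7: 4 σ bonds; 4 regions of electron density → sp3.

C1 sp3, C2 sp3, C3 sp, C4 sp, C5 sp2, C6 sp2, C7 sp3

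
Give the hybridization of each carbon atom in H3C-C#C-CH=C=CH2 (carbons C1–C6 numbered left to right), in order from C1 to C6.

C1 sp3, C2 sp, C3 sp, C4 sp2, C5 sp, C6 sp2

C1 — 4 σ bonds. Steric number 4, so sp3.
C2: 2 σ bonds, plus two π bonds; 2 regions of electron density → sp.
C3 is sp: 2 σ bonds, plus two π bonds, 2 electron-density regions.
C4 — 3 σ bonds, plus one π bond. Steric number 3, so sp2.
C5: 2 σ bonds, plus two π bonds; 2 regions of electron density → sp.
C6 has 3 σ bonds, plus one π bond: steric number 3 → sp2.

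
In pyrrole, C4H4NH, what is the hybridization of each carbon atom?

Each carbon atom: 3 σ bonds, plus one π bond; 3 regions of electron density → sp2.

sp^2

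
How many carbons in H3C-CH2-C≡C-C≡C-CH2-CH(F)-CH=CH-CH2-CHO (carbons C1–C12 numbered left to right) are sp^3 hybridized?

C1: sp3 ✓
C2: sp3 ✓
C3: sp
C4: sp
C5: sp
C6: sp
C7: sp3 ✓
C8: sp3 ✓
C9: sp2
C10: sp2
C11: sp3 ✓
C12: sp2
C1, C2, C7, C8, C11 → 5 sp3 carbons.

5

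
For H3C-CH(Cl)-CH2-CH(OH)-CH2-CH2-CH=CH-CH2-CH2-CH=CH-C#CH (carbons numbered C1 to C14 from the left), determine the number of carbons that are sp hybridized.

C1: sp3
C2: sp3
C3: sp3
C4: sp3
C5: sp3
C6: sp3
C7: sp2
C8: sp2
C9: sp3
C10: sp3
C11: sp2
C12: sp2
C13: sp ✓
C14: sp ✓
C13, C14 → 2 sp carbons.

2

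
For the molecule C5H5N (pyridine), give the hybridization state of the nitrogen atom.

N has two σ bonds and one lone pair in the ring plane (steric number 3 → sp2); its p orbital contributes one electron to the aromatic π system via the C=N double bond.

sp2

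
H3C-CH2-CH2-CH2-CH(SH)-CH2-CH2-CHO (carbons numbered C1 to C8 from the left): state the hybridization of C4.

C4: 4 σ bonds — 4 electron domains, sp3.

sp³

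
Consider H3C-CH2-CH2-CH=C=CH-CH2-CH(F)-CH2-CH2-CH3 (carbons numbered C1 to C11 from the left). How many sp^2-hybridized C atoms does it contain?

2

C1: sp3
C2: sp3
C3: sp3
C4: sp2 ✓
C5: sp
C6: sp2 ✓
C7: sp3
C8: sp3
C9: sp3
C10: sp3
C11: sp3
C4, C6 → 2 sp2 carbons.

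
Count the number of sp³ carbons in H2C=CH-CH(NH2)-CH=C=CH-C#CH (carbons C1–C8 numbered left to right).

C1: sp2
C2: sp2
C3: sp3 ✓
C4: sp2
C5: sp
C6: sp2
C7: sp
C8: sp
C3 → 1 sp3 carbon.

1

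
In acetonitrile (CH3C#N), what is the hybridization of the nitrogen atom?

sp

N has one σ bond and one lone pair: steric number 2 → sp.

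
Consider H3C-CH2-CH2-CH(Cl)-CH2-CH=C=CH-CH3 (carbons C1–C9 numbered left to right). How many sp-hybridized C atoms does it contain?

C1: sp3
C2: sp3
C3: sp3
C4: sp3
C5: sp3
C6: sp2
C7: sp ✓
C8: sp2
C9: sp3
C7 → 1 sp carbon.

1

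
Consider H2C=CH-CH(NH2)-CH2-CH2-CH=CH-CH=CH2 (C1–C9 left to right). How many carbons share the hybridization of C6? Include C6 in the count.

6

C6 is sp2 (one π bond).
C1: sp2 ✓
C2: sp2 ✓
C3: sp3
C4: sp3
C5: sp3
C6: sp2 ✓
C7: sp2 ✓
C8: sp2 ✓
C9: sp2 ✓
6 carbons are sp2.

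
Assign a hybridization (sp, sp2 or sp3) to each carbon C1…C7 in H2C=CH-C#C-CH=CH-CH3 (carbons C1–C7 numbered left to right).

C1: 3 σ bonds, plus one π bond; 3 regions of electron density → sp2.
C2 is sp2: 3 σ bonds, plus one π bond, 3 electron-density regions.
C3 carries 2 σ bonds, plus two π bonds, giving a steric number of 2, so it is sp.
C4 carries 2 σ bonds, plus two π bonds, giving a steric number of 2, so it is sp.
C5: 3 σ bonds, plus one π bond; 3 regions of electron density → sp2.
C6 carries 3 σ bonds, plus one π bond, giving a steric number of 3, so it is sp2.
C7 has 4 σ bonds: steric number 4 → sp3.

C1 sp2, C2 sp2, C3 sp, C4 sp, C5 sp2, C6 sp2, C7 sp3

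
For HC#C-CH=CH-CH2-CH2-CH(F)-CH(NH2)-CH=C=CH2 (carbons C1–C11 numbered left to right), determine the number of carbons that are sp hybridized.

C1: sp ✓
C2: sp ✓
C3: sp2
C4: sp2
C5: sp3
C6: sp3
C7: sp3
C8: sp3
C9: sp2
C10: sp ✓
C11: sp2
C1, C2, C10 → 3 sp carbons.

3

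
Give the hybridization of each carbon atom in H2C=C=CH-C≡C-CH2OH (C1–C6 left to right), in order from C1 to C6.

C1: 3 σ bonds, plus one π bond — 3 electron domains, sp2.
C2 (2 σ bonds, plus two π bonds) has steric number 2: sp.
C3: 3 σ bonds, plus one π bond; 3 regions of electron density → sp2.
C4 carries 2 σ bonds, plus two π bonds, giving a steric number of 2, so it is sp.
C5 has 2 σ bonds, plus two π bonds: steric number 2 → sp.
C6 is sp3: 4 σ bonds, 4 electron-density regions.

C1 sp2, C2 sp, C3 sp2, C4 sp, C5 sp, C6 sp3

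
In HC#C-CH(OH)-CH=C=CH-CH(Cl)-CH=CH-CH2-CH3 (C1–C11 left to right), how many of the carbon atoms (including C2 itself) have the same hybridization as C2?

3

C2 is sp (two π bonds).
C1: sp ✓
C2: sp ✓
C3: sp3
C4: sp2
C5: sp ✓
C6: sp2
C7: sp3
C8: sp2
C9: sp2
C10: sp3
C11: sp3
3 carbons are sp.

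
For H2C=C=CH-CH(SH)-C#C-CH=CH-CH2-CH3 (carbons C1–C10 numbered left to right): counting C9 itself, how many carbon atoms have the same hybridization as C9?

3

C9 is sp3 (only σ bonds).
C1: sp2
C2: sp
C3: sp2
C4: sp3 ✓
C5: sp
C6: sp
C7: sp2
C8: sp2
C9: sp3 ✓
C10: sp3 ✓
3 carbons are sp3.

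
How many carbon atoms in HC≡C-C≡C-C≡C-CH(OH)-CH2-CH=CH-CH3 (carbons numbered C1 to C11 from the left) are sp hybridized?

C1: sp ✓
C2: sp ✓
C3: sp ✓
C4: sp ✓
C5: sp ✓
C6: sp ✓
C7: sp3
C8: sp3
C9: sp2
C10: sp2
C11: sp3
C1, C2, C3, C4, C5, C6 → 6 sp carbons.

6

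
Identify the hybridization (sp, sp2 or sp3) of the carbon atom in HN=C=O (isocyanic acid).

The carbon atom (2 σ bonds, plus two π bonds) has steric number 2: sp.

sp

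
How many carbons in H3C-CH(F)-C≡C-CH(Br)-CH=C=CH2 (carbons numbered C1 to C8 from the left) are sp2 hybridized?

C1: sp3
C2: sp3
C3: sp
C4: sp
C5: sp3
C6: sp2 ✓
C7: sp
C8: sp2 ✓
C6, C8 → 2 sp2 carbons.

2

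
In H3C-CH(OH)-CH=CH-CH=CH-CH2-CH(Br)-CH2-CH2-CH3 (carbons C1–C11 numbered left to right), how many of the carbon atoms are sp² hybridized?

C1: sp3
C2: sp3
C3: sp2 ✓
C4: sp2 ✓
C5: sp2 ✓
C6: sp2 ✓
C7: sp3
C8: sp3
C9: sp3
C10: sp3
C11: sp3
C3, C4, C5, C6 → 4 sp2 carbons.

4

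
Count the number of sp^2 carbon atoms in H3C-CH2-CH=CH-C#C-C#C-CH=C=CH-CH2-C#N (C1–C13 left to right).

4

C1: sp3
C2: sp3
C3: sp2 ✓
C4: sp2 ✓
C5: sp
C6: sp
C7: sp
C8: sp
C9: sp2 ✓
C10: sp
C11: sp2 ✓
C12: sp3
C13: sp
C3, C4, C9, C11 → 4 sp2 carbons.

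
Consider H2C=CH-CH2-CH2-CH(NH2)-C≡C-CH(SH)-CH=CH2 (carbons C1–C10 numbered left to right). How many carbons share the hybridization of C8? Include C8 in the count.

C8 is sp3 (only σ bonds).
C1: sp2
C2: sp2
C3: sp3 ✓
C4: sp3 ✓
C5: sp3 ✓
C6: sp
C7: sp
C8: sp3 ✓
C9: sp2
C10: sp2
4 carbons are sp3.

4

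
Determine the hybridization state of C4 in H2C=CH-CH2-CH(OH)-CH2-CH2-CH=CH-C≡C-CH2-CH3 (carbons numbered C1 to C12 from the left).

C4: 4 σ bonds — 4 electron domains, sp3.

sp³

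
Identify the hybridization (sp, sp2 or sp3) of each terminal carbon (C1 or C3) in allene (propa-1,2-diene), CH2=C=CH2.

sp^2

Each terminal carbon (C1 or C3) (3 σ bonds, plus one π bond) has steric number 3: sp2.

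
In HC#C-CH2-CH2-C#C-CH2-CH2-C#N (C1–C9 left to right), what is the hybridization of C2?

sp

C2: 2 σ bonds, plus two π bonds; 2 regions of electron density → sp.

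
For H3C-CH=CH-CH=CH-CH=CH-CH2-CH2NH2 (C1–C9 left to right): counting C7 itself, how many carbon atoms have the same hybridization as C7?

6

C7 is sp2 (one π bond).
C1: sp3
C2: sp2 ✓
C3: sp2 ✓
C4: sp2 ✓
C5: sp2 ✓
C6: sp2 ✓
C7: sp2 ✓
C8: sp3
C9: sp3
6 carbons are sp2.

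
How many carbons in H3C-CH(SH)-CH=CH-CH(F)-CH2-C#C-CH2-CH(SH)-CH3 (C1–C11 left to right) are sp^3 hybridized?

C1: sp3 ✓
C2: sp3 ✓
C3: sp2
C4: sp2
C5: sp3 ✓
C6: sp3 ✓
C7: sp
C8: sp
C9: sp3 ✓
C10: sp3 ✓
C11: sp3 ✓
C1, C2, C5, C6, C9, C10, C11 → 7 sp3 carbons.

7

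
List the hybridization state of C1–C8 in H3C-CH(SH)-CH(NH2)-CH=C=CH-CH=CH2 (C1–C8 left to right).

C1 sp3, C2 sp3, C3 sp3, C4 sp2, C5 sp, C6 sp2, C7 sp2, C8 sp2

C1: 4 σ bonds; 4 regions of electron density → sp3.
C2: 4 σ bonds; 4 regions of electron density → sp3.
C3: 4 σ bonds — 4 electron domains, sp3.
C4 is sp2: 3 σ bonds, plus one π bond, 3 electron-density regions.
C5 carries 2 σ bonds, plus two π bonds, giving a steric number of 2, so it is sp.
C6 carries 3 σ bonds, plus one π bond, giving a steric number of 3, so it is sp2.
C7: 3 σ bonds, plus one π bond — 3 electron domains, sp2.
C8 — 3 σ bonds, plus one π bond. Steric number 3, so sp2.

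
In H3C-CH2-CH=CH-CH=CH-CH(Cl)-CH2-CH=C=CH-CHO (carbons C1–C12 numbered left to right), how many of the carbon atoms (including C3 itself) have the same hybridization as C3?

7

C3 is sp2 (one π bond).
C1: sp3
C2: sp3
C3: sp2 ✓
C4: sp2 ✓
C5: sp2 ✓
C6: sp2 ✓
C7: sp3
C8: sp3
C9: sp2 ✓
C10: sp
C11: sp2 ✓
C12: sp2 ✓
7 carbons are sp2.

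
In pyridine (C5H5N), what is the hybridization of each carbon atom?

sp2

Each carbon atom has 3 σ bonds, plus one π bond: steric number 3 → sp2.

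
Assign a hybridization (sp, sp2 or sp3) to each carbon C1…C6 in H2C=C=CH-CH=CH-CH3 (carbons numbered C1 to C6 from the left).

C1 (3 σ bonds, plus one π bond) has steric number 3: sp2.
C2: 2 σ bonds, plus two π bonds — 2 electron domains, sp.
C3 (3 σ bonds, plus one π bond) has steric number 3: sp2.
C4 carries 3 σ bonds, plus one π bond, giving a steric number of 3, so it is sp2.
C5 is sp2: 3 σ bonds, plus one π bond, 3 electron-density regions.
C6 (4 σ bonds) has steric number 4: sp3.

C1 sp2, C2 sp, C3 sp2, C4 sp2, C5 sp2, C6 sp3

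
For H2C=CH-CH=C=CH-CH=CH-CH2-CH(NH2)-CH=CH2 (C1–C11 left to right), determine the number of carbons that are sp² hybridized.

C1: sp2 ✓
C2: sp2 ✓
C3: sp2 ✓
C4: sp
C5: sp2 ✓
C6: sp2 ✓
C7: sp2 ✓
C8: sp3
C9: sp3
C10: sp2 ✓
C11: sp2 ✓
C1, C2, C3, C5, C6, C7, C10, C11 → 8 sp2 carbons.

8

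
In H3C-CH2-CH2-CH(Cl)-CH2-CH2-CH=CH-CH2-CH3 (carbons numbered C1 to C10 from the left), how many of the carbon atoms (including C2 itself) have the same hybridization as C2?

8

C2 is sp3 (only σ bonds).
C1: sp3 ✓
C2: sp3 ✓
C3: sp3 ✓
C4: sp3 ✓
C5: sp3 ✓
C6: sp3 ✓
C7: sp2
C8: sp2
C9: sp3 ✓
C10: sp3 ✓
8 carbons are sp3.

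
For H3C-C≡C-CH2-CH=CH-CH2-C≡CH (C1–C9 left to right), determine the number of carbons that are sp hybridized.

4

C1: sp3
C2: sp ✓
C3: sp ✓
C4: sp3
C5: sp2
C6: sp2
C7: sp3
C8: sp ✓
C9: sp ✓
C2, C3, C8, C9 → 4 sp carbons.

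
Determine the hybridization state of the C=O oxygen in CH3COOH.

sp²

The C=O oxygen (1 σ bond and 2 lone pairs, plus one π bond) has steric number 3: sp2.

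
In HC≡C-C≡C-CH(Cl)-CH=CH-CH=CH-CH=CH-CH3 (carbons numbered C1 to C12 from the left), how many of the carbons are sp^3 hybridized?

2

C1: sp
C2: sp
C3: sp
C4: sp
C5: sp3 ✓
C6: sp2
C7: sp2
C8: sp2
C9: sp2
C10: sp2
C11: sp2
C12: sp3 ✓
C5, C12 → 2 sp3 carbons.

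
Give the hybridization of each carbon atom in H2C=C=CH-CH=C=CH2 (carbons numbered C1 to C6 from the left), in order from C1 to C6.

C1 sp2, C2 sp, C3 sp2, C4 sp2, C5 sp, C6 sp2

C1 is sp2: 3 σ bonds, plus one π bond, 3 electron-density regions.
C2 has 2 σ bonds, plus two π bonds: steric number 2 → sp.
C3 (3 σ bonds, plus one π bond) has steric number 3: sp2.
C4 is sp2: 3 σ bonds, plus one π bond, 3 electron-density regions.
C5 is sp: 2 σ bonds, plus two π bonds, 2 electron-density regions.
C6 (3 σ bonds, plus one π bond) has steric number 3: sp2.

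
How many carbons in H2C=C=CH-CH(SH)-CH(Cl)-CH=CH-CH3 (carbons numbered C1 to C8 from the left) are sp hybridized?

C1: sp2
C2: sp ✓
C3: sp2
C4: sp3
C5: sp3
C6: sp2
C7: sp2
C8: sp3
C2 → 1 sp carbon.

1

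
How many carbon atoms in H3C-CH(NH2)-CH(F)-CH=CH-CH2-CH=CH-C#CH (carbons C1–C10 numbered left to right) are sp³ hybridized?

C1: sp3 ✓
C2: sp3 ✓
C3: sp3 ✓
C4: sp2
C5: sp2
C6: sp3 ✓
C7: sp2
C8: sp2
C9: sp
C10: sp
C1, C2, C3, C6 → 4 sp3 carbons.

4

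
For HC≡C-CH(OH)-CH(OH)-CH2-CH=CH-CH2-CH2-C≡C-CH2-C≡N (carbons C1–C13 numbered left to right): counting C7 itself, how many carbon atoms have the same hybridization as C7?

C7 is sp2 (one π bond).
C1: sp
C2: sp
C3: sp3
C4: sp3
C5: sp3
C6: sp2 ✓
C7: sp2 ✓
C8: sp3
C9: sp3
C10: sp
C11: sp
C12: sp3
C13: sp
2 carbons are sp2.

2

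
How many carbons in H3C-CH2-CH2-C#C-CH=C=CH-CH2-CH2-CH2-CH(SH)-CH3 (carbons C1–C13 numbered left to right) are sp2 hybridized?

C1: sp3
C2: sp3
C3: sp3
C4: sp
C5: sp
C6: sp2 ✓
C7: sp
C8: sp2 ✓
C9: sp3
C10: sp3
C11: sp3
C12: sp3
C13: sp3
C6, C8 → 2 sp2 carbons.

2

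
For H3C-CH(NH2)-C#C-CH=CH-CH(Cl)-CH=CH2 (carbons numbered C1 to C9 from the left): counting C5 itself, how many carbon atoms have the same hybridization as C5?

C5 is sp2 (one π bond).
C1: sp3
C2: sp3
C3: sp
C4: sp
C5: sp2 ✓
C6: sp2 ✓
C7: sp3
C8: sp2 ✓
C9: sp2 ✓
4 carbons are sp2.

4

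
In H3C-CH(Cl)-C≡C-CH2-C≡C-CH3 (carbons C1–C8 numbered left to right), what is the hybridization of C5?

C5 carries 4 σ bonds, giving a steric number of 4, so it is sp3.

sp^3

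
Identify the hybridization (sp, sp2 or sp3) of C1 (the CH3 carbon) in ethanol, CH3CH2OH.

C1 (the CH3 carbon) is sp3: 4 σ bonds, 4 electron-density regions.

sp3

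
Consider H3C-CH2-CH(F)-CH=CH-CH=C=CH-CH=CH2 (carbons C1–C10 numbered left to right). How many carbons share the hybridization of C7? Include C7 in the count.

C7 is sp (two π bonds).
C1: sp3
C2: sp3
C3: sp3
C4: sp2
C5: sp2
C6: sp2
C7: sp ✓
C8: sp2
C9: sp2
C10: sp2
1 carbon is sp.

1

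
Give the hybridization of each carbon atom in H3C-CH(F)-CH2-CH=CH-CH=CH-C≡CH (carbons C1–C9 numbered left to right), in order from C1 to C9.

C1 sp3, C2 sp3, C3 sp3, C4 sp2, C5 sp2, C6 sp2, C7 sp2, C8 sp, C9 sp

C1 is sp3: 4 σ bonds, 4 electron-density regions.
C2 has 4 σ bonds: steric number 4 → sp3.
C3 is sp3: 4 σ bonds, 4 electron-density regions.
C4 — 3 σ bonds, plus one π bond. Steric number 3, so sp2.
C5 — 3 σ bonds, plus one π bond. Steric number 3, so sp2.
C6 — 3 σ bonds, plus one π bond. Steric number 3, so sp2.
C7 (3 σ bonds, plus one π bond) has steric number 3: sp2.
C8 has 2 σ bonds, plus two π bonds: steric number 2 → sp.
C9 — 2 σ bonds, plus two π bonds. Steric number 2, so sp.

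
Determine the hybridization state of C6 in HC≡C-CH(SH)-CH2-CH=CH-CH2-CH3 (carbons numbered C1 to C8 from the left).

sp^2

C6 is sp2: 3 σ bonds, plus one π bond, 3 electron-density regions.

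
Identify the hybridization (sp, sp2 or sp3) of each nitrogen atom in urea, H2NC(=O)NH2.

sp2

Both N lone pairs are conjugated with the C=O; planar sp2.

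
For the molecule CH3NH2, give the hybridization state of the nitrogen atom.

sp³

Three σ bonds + one lone pair = steric number 4 → sp3.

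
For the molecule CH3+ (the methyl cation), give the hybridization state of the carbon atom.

sp2

Three σ bonds to H, empty p orbital → sp2, trigonal planar.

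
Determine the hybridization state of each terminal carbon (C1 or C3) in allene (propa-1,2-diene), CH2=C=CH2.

sp²

Each terminal carbon (C1 or C3): 3 σ bonds, plus one π bond; 3 regions of electron density → sp2.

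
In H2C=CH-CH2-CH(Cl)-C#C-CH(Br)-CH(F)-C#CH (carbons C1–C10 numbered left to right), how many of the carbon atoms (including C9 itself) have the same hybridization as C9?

C9 is sp (two π bonds).
C1: sp2
C2: sp2
C3: sp3
C4: sp3
C5: sp ✓
C6: sp ✓
C7: sp3
C8: sp3
C9: sp ✓
C10: sp ✓
4 carbons are sp.

4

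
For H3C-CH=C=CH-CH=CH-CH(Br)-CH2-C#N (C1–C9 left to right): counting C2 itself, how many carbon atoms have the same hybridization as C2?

C2 is sp2 (one π bond).
C1: sp3
C2: sp2 ✓
C3: sp
C4: sp2 ✓
C5: sp2 ✓
C6: sp2 ✓
C7: sp3
C8: sp3
C9: sp
4 carbons are sp2.

4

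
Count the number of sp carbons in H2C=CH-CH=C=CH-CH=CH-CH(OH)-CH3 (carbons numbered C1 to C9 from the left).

C1: sp2
C2: sp2
C3: sp2
C4: sp ✓
C5: sp2
C6: sp2
C7: sp2
C8: sp3
C9: sp3
C4 → 1 sp carbon.

1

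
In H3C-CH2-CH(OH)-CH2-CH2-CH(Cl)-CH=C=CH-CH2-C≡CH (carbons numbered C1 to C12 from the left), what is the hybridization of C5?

C5 carries 4 σ bonds, giving a steric number of 4, so it is sp3.

sp3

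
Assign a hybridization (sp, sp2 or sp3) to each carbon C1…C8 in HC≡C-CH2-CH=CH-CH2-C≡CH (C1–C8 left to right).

C1 sp, C2 sp, C3 sp3, C4 sp2, C5 sp2, C6 sp3, C7 sp, C8 sp

C1 (2 σ bonds, plus two π bonds) has steric number 2: sp.
C2 is sp: 2 σ bonds, plus two π bonds, 2 electron-density regions.
C3 has 4 σ bonds: steric number 4 → sp3.
C4 has 3 σ bonds, plus one π bond: steric number 3 → sp2.
C5 (3 σ bonds, plus one π bond) has steric number 3: sp2.
C6 — 4 σ bonds. Steric number 4, so sp3.
C7 — 2 σ bonds, plus two π bonds. Steric number 2, so sp.
C8 carries 2 σ bonds, plus two π bonds, giving a steric number of 2, so it is sp.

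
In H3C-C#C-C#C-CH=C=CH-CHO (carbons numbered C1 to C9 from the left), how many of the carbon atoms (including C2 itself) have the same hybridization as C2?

C2 is sp (two π bonds).
C1: sp3
C2: sp ✓
C3: sp ✓
C4: sp ✓
C5: sp ✓
C6: sp2
C7: sp ✓
C8: sp2
C9: sp2
5 carbons are sp.

5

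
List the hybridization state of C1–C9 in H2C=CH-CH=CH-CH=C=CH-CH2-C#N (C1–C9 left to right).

C1 sp2, C2 sp2, C3 sp2, C4 sp2, C5 sp2, C6 sp, C7 sp2, C8 sp3, C9 sp

C1: 3 σ bonds, plus one π bond — 3 electron domains, sp2.
C2 is sp2: 3 σ bonds, plus one π bond, 3 electron-density regions.
C3: 3 σ bonds, plus one π bond; 3 regions of electron density → sp2.
C4: 3 σ bonds, plus one π bond — 3 electron domains, sp2.
C5 carries 3 σ bonds, plus one π bond, giving a steric number of 3, so it is sp2.
C6: 2 σ bonds, plus two π bonds; 2 regions of electron density → sp.
C7 has 3 σ bonds, plus one π bond: steric number 3 → sp2.
C8 is sp3: 4 σ bonds, 4 electron-density regions.
C9 — 2 σ bonds, plus two π bonds. Steric number 2, so sp.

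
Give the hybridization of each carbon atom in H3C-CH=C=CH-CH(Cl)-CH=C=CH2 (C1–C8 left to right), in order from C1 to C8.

C1: 4 σ bonds; 4 regions of electron density → sp3.
C2: 3 σ bonds, plus one π bond; 3 regions of electron density → sp2.
C3: 2 σ bonds, plus two π bonds — 2 electron domains, sp.
C4 is sp2: 3 σ bonds, plus one π bond, 3 electron-density regions.
C5 carries 4 σ bonds, giving a steric number of 4, so it is sp3.
C6: 3 σ bonds, plus one π bond — 3 electron domains, sp2.
C7 has 2 σ bonds, plus two π bonds: steric number 2 → sp.
C8 — 3 σ bonds, plus one π bond. Steric number 3, so sp2.

C1 sp3, C2 sp2, C3 sp, C4 sp2, C5 sp3, C6 sp2, C7 sp, C8 sp2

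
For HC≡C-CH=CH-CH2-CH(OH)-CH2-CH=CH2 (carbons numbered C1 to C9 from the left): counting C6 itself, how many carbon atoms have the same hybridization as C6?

3

C6 is sp3 (only σ bonds).
C1: sp
C2: sp
C3: sp2
C4: sp2
C5: sp3 ✓
C6: sp3 ✓
C7: sp3 ✓
C8: sp2
C9: sp2
3 carbons are sp3.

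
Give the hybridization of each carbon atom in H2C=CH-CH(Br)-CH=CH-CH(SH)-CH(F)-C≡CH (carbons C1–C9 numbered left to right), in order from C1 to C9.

C1: 3 σ bonds, plus one π bond; 3 regions of electron density → sp2.
C2 carries 3 σ bonds, plus one π bond, giving a steric number of 3, so it is sp2.
C3: 4 σ bonds — 4 electron domains, sp3.
C4 has 3 σ bonds, plus one π bond: steric number 3 → sp2.
C5: 3 σ bonds, plus one π bond — 3 electron domains, sp2.
C6 — 4 σ bonds. Steric number 4, so sp3.
C7: 4 σ bonds — 4 electron domains, sp3.
C8 carries 2 σ bonds, plus two π bonds, giving a steric number of 2, so it is sp.
C9: 2 σ bonds, plus two π bonds — 2 electron domains, sp.

C1 sp2, C2 sp2, C3 sp3, C4 sp2, C5 sp2, C6 sp3, C7 sp3, C8 sp, C9 sp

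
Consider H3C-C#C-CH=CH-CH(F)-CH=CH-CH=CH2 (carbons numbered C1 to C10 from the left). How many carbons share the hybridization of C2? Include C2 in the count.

C2 is sp (two π bonds).
C1: sp3
C2: sp ✓
C3: sp ✓
C4: sp2
C5: sp2
C6: sp3
C7: sp2
C8: sp2
C9: sp2
C10: sp2
2 carbons are sp.

2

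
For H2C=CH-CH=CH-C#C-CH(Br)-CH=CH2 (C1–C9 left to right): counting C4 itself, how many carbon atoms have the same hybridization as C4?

6

C4 is sp2 (one π bond).
C1: sp2 ✓
C2: sp2 ✓
C3: sp2 ✓
C4: sp2 ✓
C5: sp
C6: sp
C7: sp3
C8: sp2 ✓
C9: sp2 ✓
6 carbons are sp2.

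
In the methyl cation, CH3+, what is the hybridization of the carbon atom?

Three σ bonds to H, empty p orbital → sp2, trigonal planar.

sp²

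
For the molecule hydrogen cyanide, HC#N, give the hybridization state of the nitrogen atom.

The nitrogen atom: 1 σ bond and 1 lone pair, plus two π bonds; 2 regions of electron density → sp.

sp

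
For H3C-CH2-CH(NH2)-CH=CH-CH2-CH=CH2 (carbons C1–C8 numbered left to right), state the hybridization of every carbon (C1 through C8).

C1: 4 σ bonds — 4 electron domains, sp3.
C2: 4 σ bonds; 4 regions of electron density → sp3.
C3: 4 σ bonds — 4 electron domains, sp3.
C4 is sp2: 3 σ bonds, plus one π bond, 3 electron-density regions.
C5 (3 σ bonds, plus one π bond) has steric number 3: sp2.
C6: 4 σ bonds; 4 regions of electron density → sp3.
C7 carries 3 σ bonds, plus one π bond, giving a steric number of 3, so it is sp2.
C8: 3 σ bonds, plus one π bond — 3 electron domains, sp2.

C1 sp3, C2 sp3, C3 sp3, C4 sp2, C5 sp2, C6 sp3, C7 sp2, C8 sp2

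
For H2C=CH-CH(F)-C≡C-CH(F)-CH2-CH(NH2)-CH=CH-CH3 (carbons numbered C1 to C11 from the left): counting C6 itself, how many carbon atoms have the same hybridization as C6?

5

C6 is sp3 (only σ bonds).
C1: sp2
C2: sp2
C3: sp3 ✓
C4: sp
C5: sp
C6: sp3 ✓
C7: sp3 ✓
C8: sp3 ✓
C9: sp2
C10: sp2
C11: sp3 ✓
5 carbons are sp3.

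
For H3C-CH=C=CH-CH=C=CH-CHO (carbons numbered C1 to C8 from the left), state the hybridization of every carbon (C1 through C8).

C1 (4 σ bonds) has steric number 4: sp3.
C2: 3 σ bonds, plus one π bond — 3 electron domains, sp2.
C3: 2 σ bonds, plus two π bonds — 2 electron domains, sp.
C4 (3 σ bonds, plus one π bond) has steric number 3: sp2.
C5 — 3 σ bonds, plus one π bond. Steric number 3, so sp2.
C6 — 2 σ bonds, plus two π bonds. Steric number 2, so sp.
C7 (3 σ bonds, plus one π bond) has steric number 3: sp2.
C8 (3 σ bonds, plus one π bond) has steric number 3: sp2.

C1 sp3, C2 sp2, C3 sp, C4 sp2, C5 sp2, C6 sp, C7 sp2, C8 sp2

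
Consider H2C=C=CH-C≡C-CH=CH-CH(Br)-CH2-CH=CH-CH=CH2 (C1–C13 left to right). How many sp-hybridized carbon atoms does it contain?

3

C1: sp2
C2: sp ✓
C3: sp2
C4: sp ✓
C5: sp ✓
C6: sp2
C7: sp2
C8: sp3
C9: sp3
C10: sp2
C11: sp2
C12: sp2
C13: sp2
C2, C4, C5 → 3 sp carbons.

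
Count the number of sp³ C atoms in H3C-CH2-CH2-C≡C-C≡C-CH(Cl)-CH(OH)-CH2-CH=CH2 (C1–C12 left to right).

6

C1: sp3 ✓
C2: sp3 ✓
C3: sp3 ✓
C4: sp
C5: sp
C6: sp
C7: sp
C8: sp3 ✓
C9: sp3 ✓
C10: sp3 ✓
C11: sp2
C12: sp2
C1, C2, C3, C8, C9, C10 → 6 sp3 carbons.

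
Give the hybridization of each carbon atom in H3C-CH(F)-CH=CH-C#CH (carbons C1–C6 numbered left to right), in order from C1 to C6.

C1: 4 σ bonds; 4 regions of electron density → sp3.
C2: 4 σ bonds — 4 electron domains, sp3.
C3: 3 σ bonds, plus one π bond — 3 electron domains, sp2.
C4: 3 σ bonds, plus one π bond; 3 regions of electron density → sp2.
C5: 2 σ bonds, plus two π bonds — 2 electron domains, sp.
C6 is sp: 2 σ bonds, plus two π bonds, 2 electron-density regions.

C1 sp3, C2 sp3, C3 sp2, C4 sp2, C5 sp, C6 sp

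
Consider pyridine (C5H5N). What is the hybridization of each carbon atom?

Each carbon atom is sp2: 3 σ bonds, plus one π bond, 3 electron-density regions.

sp2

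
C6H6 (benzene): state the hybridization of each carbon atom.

Every ring carbon has three σ bonds and contributes one p electron to the aromatic π system.

sp²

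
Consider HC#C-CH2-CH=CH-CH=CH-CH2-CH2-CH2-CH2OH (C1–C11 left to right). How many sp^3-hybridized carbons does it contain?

5

C1: sp
C2: sp
C3: sp3 ✓
C4: sp2
C5: sp2
C6: sp2
C7: sp2
C8: sp3 ✓
C9: sp3 ✓
C10: sp3 ✓
C11: sp3 ✓
C3, C8, C9, C10, C11 → 5 sp3 carbons.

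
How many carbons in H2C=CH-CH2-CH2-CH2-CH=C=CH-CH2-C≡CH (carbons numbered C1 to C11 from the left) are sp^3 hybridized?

4

C1: sp2
C2: sp2
C3: sp3 ✓
C4: sp3 ✓
C5: sp3 ✓
C6: sp2
C7: sp
C8: sp2
C9: sp3 ✓
C10: sp
C11: sp
C3, C4, C5, C9 → 4 sp3 carbons.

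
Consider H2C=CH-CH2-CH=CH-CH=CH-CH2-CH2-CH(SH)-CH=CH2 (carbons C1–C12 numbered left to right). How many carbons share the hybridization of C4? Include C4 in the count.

C4 is sp2 (one π bond).
C1: sp2 ✓
C2: sp2 ✓
C3: sp3
C4: sp2 ✓
C5: sp2 ✓
C6: sp2 ✓
C7: sp2 ✓
C8: sp3
C9: sp3
C10: sp3
C11: sp2 ✓
C12: sp2 ✓
8 carbons are sp2.

8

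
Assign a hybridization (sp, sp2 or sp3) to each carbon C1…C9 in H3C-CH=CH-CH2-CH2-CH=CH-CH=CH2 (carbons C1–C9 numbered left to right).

C1 sp3, C2 sp2, C3 sp2, C4 sp3, C5 sp3, C6 sp2, C7 sp2, C8 sp2, C9 sp2

C1 (4 σ bonds) has steric number 4: sp3.
C2: 3 σ bonds, plus one π bond — 3 electron domains, sp2.
C3 — 3 σ bonds, plus one π bond. Steric number 3, so sp2.
C4 has 4 σ bonds: steric number 4 → sp3.
C5 has 4 σ bonds: steric number 4 → sp3.
C6: 3 σ bonds, plus one π bond; 3 regions of electron density → sp2.
C7: 3 σ bonds, plus one π bond — 3 electron domains, sp2.
C8 has 3 σ bonds, plus one π bond: steric number 3 → sp2.
C9 carries 3 σ bonds, plus one π bond, giving a steric number of 3, so it is sp2.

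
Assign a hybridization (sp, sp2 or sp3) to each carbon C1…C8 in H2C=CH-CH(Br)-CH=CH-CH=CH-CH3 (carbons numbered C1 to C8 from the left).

C1 has 3 σ bonds, plus one π bond: steric number 3 → sp2.
C2 (3 σ bonds, plus one π bond) has steric number 3: sp2.
C3: 4 σ bonds; 4 regions of electron density → sp3.
C4 carries 3 σ bonds, plus one π bond, giving a steric number of 3, so it is sp2.
C5: 3 σ bonds, plus one π bond; 3 regions of electron density → sp2.
C6 carries 3 σ bonds, plus one π bond, giving a steric number of 3, so it is sp2.
C7 is sp2: 3 σ bonds, plus one π bond, 3 electron-density regions.
C8: 4 σ bonds; 4 regions of electron density → sp3.

C1 sp2, C2 sp2, C3 sp3, C4 sp2, C5 sp2, C6 sp2, C7 sp2, C8 sp3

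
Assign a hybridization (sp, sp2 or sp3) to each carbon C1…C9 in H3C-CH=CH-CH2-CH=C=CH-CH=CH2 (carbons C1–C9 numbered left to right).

C1 sp3, C2 sp2, C3 sp2, C4 sp3, C5 sp2, C6 sp, C7 sp2, C8 sp2, C9 sp2

C1 is sp3: 4 σ bonds, 4 electron-density regions.
C2 (3 σ bonds, plus one π bond) has steric number 3: sp2.
C3 carries 3 σ bonds, plus one π bond, giving a steric number of 3, so it is sp2.
C4: 4 σ bonds — 4 electron domains, sp3.
C5 is sp2: 3 σ bonds, plus one π bond, 3 electron-density regions.
C6 has 2 σ bonds, plus two π bonds: steric number 2 → sp.
C7 carries 3 σ bonds, plus one π bond, giving a steric number of 3, so it is sp2.
C8 has 3 σ bonds, plus one π bond: steric number 3 → sp2.
C9 is sp2: 3 σ bonds, plus one π bond, 3 electron-density regions.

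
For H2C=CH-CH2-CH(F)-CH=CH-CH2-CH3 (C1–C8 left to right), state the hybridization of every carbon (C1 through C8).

C1 sp2, C2 sp2, C3 sp3, C4 sp3, C5 sp2, C6 sp2, C7 sp3, C8 sp3

C1 is sp2: 3 σ bonds, plus one π bond, 3 electron-density regions.
C2: 3 σ bonds, plus one π bond; 3 regions of electron density → sp2.
C3 (4 σ bonds) has steric number 4: sp3.
C4 is sp3: 4 σ bonds, 4 electron-density regions.
C5: 3 σ bonds, plus one π bond — 3 electron domains, sp2.
C6 has 3 σ bonds, plus one π bond: steric number 3 → sp2.
C7: 4 σ bonds — 4 electron domains, sp3.
C8: 4 σ bonds; 4 regions of electron density → sp3.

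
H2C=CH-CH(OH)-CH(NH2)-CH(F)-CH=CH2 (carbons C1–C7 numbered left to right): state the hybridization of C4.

C4 carries 4 σ bonds, giving a steric number of 4, so it is sp3.

sp3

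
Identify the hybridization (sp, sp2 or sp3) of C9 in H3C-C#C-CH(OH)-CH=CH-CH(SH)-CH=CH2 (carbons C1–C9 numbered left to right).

C9 carries 3 σ bonds, plus one π bond, giving a steric number of 3, so it is sp2.

sp^2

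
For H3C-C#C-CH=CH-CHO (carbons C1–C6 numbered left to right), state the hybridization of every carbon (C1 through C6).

C1 — 4 σ bonds. Steric number 4, so sp3.
C2 — 2 σ bonds, plus two π bonds. Steric number 2, so sp.
C3 — 2 σ bonds, plus two π bonds. Steric number 2, so sp.
C4 — 3 σ bonds, plus one π bond. Steric number 3, so sp2.
C5 — 3 σ bonds, plus one π bond. Steric number 3, so sp2.
C6: 3 σ bonds, plus one π bond — 3 electron domains, sp2.

C1 sp3, C2 sp, C3 sp, C4 sp2, C5 sp2, C6 sp2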